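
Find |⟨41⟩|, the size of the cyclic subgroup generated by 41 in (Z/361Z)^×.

The order of 41 must divide φ(361) = φ(19^2) = 19·(19−1) = 342 = 2 · 3^2 · 19.
Divisors of 342: 1, 2, 3, 6, 9, 18, 19, 38, 57, 114, 171, 342.
Evaluate successive powers at the divisors of 342:
41^1 ≡ 41 (mod 361)
41^2 ≡ 237 (mod 361)
41^3 ≡ 331 (mod 361)
41^6 ≡ 178 (mod 361)
41^9 ≡ 75 (mod 361)
41^18 ≡ 210 (mod 361)
41^19 ≡ 307 (mod 361)
41^38 ≡ 28 (mod 361)
41^57 ≡ 293 (mod 361)
41^114 ≡ 292 (mod 361)
41^171 ≡ 360 (mod 361)
41^342 ≡ 1 (mod 361) ✓
Therefore the multiplicative order of 41 modulo 361 is 342.

342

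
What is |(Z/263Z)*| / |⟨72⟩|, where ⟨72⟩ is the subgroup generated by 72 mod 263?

2

The order of 72 must divide φ(263) = 263 − 1 = 262 = 2 · 131.
Divisors of 262: 1, 2, 131, 262.
Test each divisor d:
72^1 ≡ 72 (mod 263)
72^2 ≡ 187 (mod 263)
72^131 ≡ 1 (mod 263) ✓
Thus |⟨72⟩| = ord(72) = 131.
Index = |(Z/263Z)^×| / |⟨72⟩| = 262 / 131 = 2.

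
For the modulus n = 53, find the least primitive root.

φ(53) = 53 − 1 = 52 = 2^2 · 13.
Test candidates g = 2, 3, … against the prime factors q ∈ {2, 13} of φ(53): g is a generator iff g^(52/q) ≢ 1 for every such q.
g = 2: 2^26 ≡ 52; 2^4 ≡ 16 — none is 1, so 2 is a primitive root.
So 2 is the smallest generator of (Z/53Z)^×.

2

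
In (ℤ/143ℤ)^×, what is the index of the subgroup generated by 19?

2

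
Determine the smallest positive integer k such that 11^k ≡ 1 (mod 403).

60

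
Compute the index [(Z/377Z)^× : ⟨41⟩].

By Lagrange's theorem, ord_377(41) divides φ(377) = φ(13·29) = (13−1)·(29−1) = 12·28 = 336 = 2^4 · 3 · 7.
Divisors of 336: 1, 2, 3, 4, 6, 7, 8, 12, 14, 16, 21, 24, 28, 42, 48, 56, 84, 112, 168, 336.
Compute 41^d (mod 377) for the divisors d until we hit 1:
41^1 ≡ 41
41^2 ≡ 173
41^3 ≡ 307
41^4 ≡ 146
41^6 ≡ 376
41^7 ≡ 336
41^8 ≡ 204
41^12 ≡ 1
Thus |⟨41⟩| = ord(41) = 12.
[(Z/377Z)^× : ⟨41⟩] = 336/12 = 28.

28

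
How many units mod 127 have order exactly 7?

φ(127) = 127 − 1 = 126 = 2 · 3^2 · 7.
(Z/127Z)^× is cyclic (|G| = 126); a cyclic group of order m has exactly φ(d) elements of each order d | m, and none otherwise.
7 | 126, and φ(7) = 7 − 1 = 6.

6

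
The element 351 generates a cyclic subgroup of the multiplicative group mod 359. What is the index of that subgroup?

1

By Lagrange's theorem, ord_359(351) divides φ(359) = 359 − 1 = 358 = 2 · 179.
Divisors of 358: 1, 2, 179, 358.
Compute 351^d (mod 359) for the divisors d until we hit 1:
351^1 ≡ 351 (mod 359)
351^2 ≡ 64 (mod 359)
351^179 ≡ 358 (mod 359)
351^358 ≡ 1 (mod 359) ✓
Thus |⟨351⟩| = ord(351) = 358.
The index is φ(359) / ord(351) = 358 / 358 = 1.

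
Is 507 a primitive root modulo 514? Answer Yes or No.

Yes

φ(514) = φ(2)·φ(257) = 1·256 = 256 = 2^8.
507 is a primitive root mod 514 iff 507^(φ(514)/q) ≢ 1 for every prime q | φ(514), i.e. q ∈ {2}.
507^128 ≡ 513 (mod 514)  [q = 2: ≢ 1 ✓]
All checks pass, so 507 has order 256 and is a primitive root modulo 514.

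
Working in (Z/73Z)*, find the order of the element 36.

18

The order of 36 must divide φ(73) = 73 − 1 = 72 = 2^3 · 3^2.
Divisors of 72: 1, 2, 3, 4, 6, 8, 9, 12, 18, 24, 36, 72.
Test each divisor d:
36^1 ≡ 36
36^2 ≡ 55
36^3 ≡ 9
36^4 ≡ 32
36^6 ≡ 8
36^8 ≡ 2
36^9 ≡ 72
36^12 ≡ 64
36^18 ≡ 1
So ord_73(36) = 18.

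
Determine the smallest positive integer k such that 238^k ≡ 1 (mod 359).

358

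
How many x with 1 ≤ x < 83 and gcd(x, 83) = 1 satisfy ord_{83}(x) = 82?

φ(83) = 83 − 1 = 82 = 2 · 41.
Since (Z/83Z)^× is cyclic of order 82, the number of elements of order d is φ(d) when d | 82 and 0 otherwise.
82 = 2 · 41 divides 82, and φ(82) = 40.

40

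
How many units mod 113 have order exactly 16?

8

φ(113) = 113 − 1 = 112 = 2^4 · 7.
(Z/113Z)^× is cyclic (|G| = 112); a cyclic group of order m has exactly φ(d) elements of each order d | m, and none otherwise.
16 = 2^4 divides 112, and φ(16) = 8.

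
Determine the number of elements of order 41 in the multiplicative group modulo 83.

φ(83) = 83 − 1 = 82 = 2 · 41.
In a cyclic group of order 82, there are φ(d) elements of order d for each divisor d of 82, and zero for non-divisors.
41 | 82, and φ(41) = 41 − 1 = 40.

40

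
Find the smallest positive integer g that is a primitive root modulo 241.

7

φ(241) = 241 − 1 = 240 = 2^4 · 3 · 5.
g is a primitive root iff g^(240/q) ≢ 1 (mod 241) for each prime q ∈ {2, 3, 5}.
g = 2: 2^120 ≡ 1 — hits 1, so not a primitive root.
g = 3: 3^120 ≡ 1 — hits 1, so not a primitive root.
g = 4: 4^120 ≡ 1 — hits 1, so not a primitive root.
g = 5: 5^120 ≡ 1 — hits 1, so not a primitive root.
g = 6: 6^120 ≡ 1 — hits 1, so not a primitive root.
g = 7: 7^120 ≡ 240; 7^80 ≡ 15; 7^48 ≡ 91 — none is 1, so 7 is a primitive root.
The smallest primitive root modulo 241 is 7.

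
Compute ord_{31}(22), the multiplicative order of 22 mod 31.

30

The order of 22 must divide φ(31) = 31 − 1 = 30 = 2 · 3 · 5.
Divisors of 30: 1, 2, 3, 5, 6, 10, 15, 30.
Test each divisor d:
22^1 ≡ 22 (mod 31)
22^2 ≡ 19 (mod 31)
22^3 ≡ 15 (mod 31)
22^5 ≡ 6 (mod 31)
22^6 ≡ 8 (mod 31)
22^10 ≡ 5 (mod 31)
22^15 ≡ 30 (mod 31)
22^30 ≡ 1 (mod 31) ✓
Therefore the multiplicative order of 22 modulo 31 is 30.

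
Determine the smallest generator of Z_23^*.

5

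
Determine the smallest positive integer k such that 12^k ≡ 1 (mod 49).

42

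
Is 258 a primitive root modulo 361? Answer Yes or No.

No

φ(361) = φ(19^2) = 19·(19−1) = 342 = 2 · 3^2 · 19.
Test 258^(342/q) mod 361 for each prime factor q of 342:
258^171 ≡ 1 (mod 361)  [q = 2: ≡ 1 ✗]
258^114 ≡ 1 (mod 361)  [q = 3: ≡ 1 ✗]
258^18 ≡ 115 (mod 361)  [q = 19: ≢ 1 ✓]
Since 258^171 ≡ 1, the order of 258 divides 171 < 342, so 258 is not a primitive root.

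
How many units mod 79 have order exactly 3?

2

φ(79) = 79 − 1 = 78 = 2 · 3 · 13.
(Z/79Z)^× is cyclic (|G| = 78); a cyclic group of order m has exactly φ(d) elements of each order d | m, and none otherwise.
3 | 78, and φ(3) = 3 − 1 = 2.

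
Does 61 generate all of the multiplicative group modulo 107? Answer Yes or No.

φ(107) = 107 − 1 = 106 = 2 · 53.
Test 61^(106/q) mod 107 for each prime factor q of 106:
61^53 ≡ 1 (mod 107)  [q = 2: ≡ 1 ✗]
61^2 ≡ 83 (mod 107)  [q = 53: ≢ 1 ✓]
Since 61^53 ≡ 1, the order of 61 divides 53 < 106, so 61 is not a primitive root.

No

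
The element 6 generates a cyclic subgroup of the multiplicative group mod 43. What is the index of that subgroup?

14

By Lagrange's theorem, ord_43(6) divides φ(43) = 43 − 1 = 42 = 2 · 3 · 7.
Divisors of 42: 1, 2, 3, 6, 7, 14, 21, 42.
Compute 6^d (mod 43) for the divisors d until we hit 1:
6^1 ≡ 6
6^2 ≡ 36
6^3 ≡ 1
The order of 6 is 3, so the subgroup it generates has 3 elements.
Index = |(Z/43Z)^×| / |⟨6⟩| = 42 / 3 = 14.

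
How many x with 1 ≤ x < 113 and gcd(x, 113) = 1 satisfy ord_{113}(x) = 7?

6

φ(113) = 113 − 1 = 112 = 2^4 · 7.
Since (Z/113Z)^× is cyclic of order 112, the number of elements of order d is φ(d) when d | 112 and 0 otherwise.
7 | 112, and φ(7) = 7 − 1 = 6.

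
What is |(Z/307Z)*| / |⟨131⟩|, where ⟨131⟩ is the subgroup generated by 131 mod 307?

1

By Lagrange's theorem, ord_307(131) divides φ(307) = 307 − 1 = 306 = 2 · 3^2 · 17.
Divisors of 306: 1, 2, 3, 6, 9, 17, 18, 34, 51, 102, 153, 306.
Check 131^d mod 307 for each divisor in increasing order:
131^1 ≡ 131
131^2 ≡ 276
131^3 ≡ 237
131^6 ≡ 295
131^9 ≡ 226
131^17 ≡ 261
131^18 ≡ 114
131^34 ≡ 274
131^51 ≡ 290
131^102 ≡ 289
131^153 ≡ 306
131^306 ≡ 1
So ord_307(131) = 306, hence |⟨131⟩| = 306.
Index = |(Z/307Z)^×| / |⟨131⟩| = 306 / 306 = 1.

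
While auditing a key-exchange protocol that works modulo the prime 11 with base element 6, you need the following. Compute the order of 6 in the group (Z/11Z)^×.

10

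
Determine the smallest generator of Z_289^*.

3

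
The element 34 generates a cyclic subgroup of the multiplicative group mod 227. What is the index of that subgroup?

Since 34 ∈ (Z/227Z)^×, its order divides φ(227) = 227 − 1 = 226 = 2 · 113.
Divisors of 226: 1, 2, 113, 226.
Check 34^d mod 227 for each divisor in increasing order:
34^1 ≡ 34
34^2 ≡ 21
34^113 ≡ 1
Thus |⟨34⟩| = ord(34) = 113.
Index = |(Z/227Z)^×| / |⟨34⟩| = 226 / 113 = 2.

2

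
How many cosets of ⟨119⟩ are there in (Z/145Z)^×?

4

The order of 119 must divide φ(145) = φ(5·29) = (5−1)·(29−1) = 4·28 = 112 = 2^4 · 7.
Divisors of 112: 1, 2, 4, 7, 8, 14, 16, 28, 56, 112.
Compute 119^d (mod 145) for the divisors d until we hit 1:
119^1 ≡ 119
119^2 ≡ 96
119^4 ≡ 81
119^7 ≡ 99
119^8 ≡ 36
119^14 ≡ 86
119^16 ≡ 136
119^28 ≡ 1
The order of 119 is 28, so the subgroup it generates has 28 elements.
The index is φ(145) / ord(119) = 112 / 28 = 4.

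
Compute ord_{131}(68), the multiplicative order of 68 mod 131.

26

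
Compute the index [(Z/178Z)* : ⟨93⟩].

8

ord(93) | φ(178) = φ(2)·φ(89) = 1·88 = 88 = 2^3 · 11.
Divisors of 88: 1, 2, 4, 8, 11, 22, 44, 88.
Evaluate successive powers at the divisors of 88:
93^1 ≡ 93 (mod 178)
93^2 ≡ 105 (mod 178)
93^4 ≡ 167 (mod 178)
93^8 ≡ 121 (mod 178)
93^11 ≡ 1 (mod 178) ✓
So ord_178(93) = 11, hence |⟨93⟩| = 11.
Index = |(Z/178Z)^×| / |⟨93⟩| = 88 / 11 = 8.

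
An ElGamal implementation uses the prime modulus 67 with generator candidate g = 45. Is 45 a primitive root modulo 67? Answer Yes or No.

No

φ(67) = 67 − 1 = 66 = 2 · 3 · 11.
Test 45^(66/q) mod 67 for each prime factor q of 66:
45^33 ≡ 66 (mod 67)  [q = 2: ≢ 1 ✓]
45^22 ≡ 1 (mod 67)  [q = 3: ≡ 1 ✗]
45^6 ≡ 25 (mod 67)  [q = 11: ≢ 1 ✓]
The check at q = 3 fails, so 45 generates a proper subgroup.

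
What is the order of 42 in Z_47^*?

23

ord(42) | φ(47) = 47 − 1 = 46 = 2 · 23.
Divisors of 46: 1, 2, 23, 46.
Compute 42^d (mod 47) for the divisors d until we hit 1:
42^1 ≡ 42 (mod 47)
42^2 ≡ 25 (mod 47)
42^23 ≡ 1 (mod 47) ✓
So ord_47(42) = 23.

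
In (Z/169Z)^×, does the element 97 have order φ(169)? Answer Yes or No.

φ(169) = φ(13^2) = 13·(13−1) = 156 = 2^2 · 3 · 13.
Test 97^(156/q) mod 169 for each prime factor q of 156:
97^78 ≡ 168 (mod 169)  [q = 2: ≢ 1 ✓]
97^52 ≡ 22 (mod 169)  [q = 3: ≢ 1 ✓]
97^12 ≡ 157 (mod 169)  [q = 13: ≢ 1 ✓]
Every test exponent gives a nontrivial residue, hence 97 generates the full group.

Yes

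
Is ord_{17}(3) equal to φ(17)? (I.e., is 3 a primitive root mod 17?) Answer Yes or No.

φ(17) = 17 − 1 = 16 = 2^4.
It suffices to check that the order of 3 is not a proper divisor of 16: compute 3^(16/q) for q ∈ {2}.
3^8 ≡ 16 (mod 17)  [q = 2: ≢ 1 ✓]
All checks pass, so 3 has order 16 and is a primitive root modulo 17.

Yes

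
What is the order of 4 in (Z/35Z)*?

6

Since 4 ∈ (Z/35Z)^×, its order divides φ(35) = φ(5·7) = (5−1)·(7−1) = 4·6 = 24 = 2^3 · 3.
Divisors of 24: 1, 2, 3, 4, 6, 8, 12, 24.
Compute 4^d (mod 35) for the divisors d until we hit 1:
4^1 ≡ 4 (mod 35)
4^2 ≡ 16 (mod 35)
4^3 ≡ 29 (mod 35)
4^4 ≡ 11 (mod 35)
4^6 ≡ 1 (mod 35) ✓
Hence ord(4) = 6.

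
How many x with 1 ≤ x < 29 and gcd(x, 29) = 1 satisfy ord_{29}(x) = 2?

φ(29) = 29 − 1 = 28 = 2^2 · 7.
Since (Z/29Z)^× is cyclic of order 28, the number of elements of order d is φ(d) when d | 28 and 0 otherwise.
2 | 28, and φ(2) = 2 − 1 = 1.

1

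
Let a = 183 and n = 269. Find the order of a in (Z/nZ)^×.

By Lagrange's theorem, ord_269(183) divides φ(269) = 269 − 1 = 268 = 2^2 · 67.
Divisors of 268: 1, 2, 4, 67, 134, 268.
Evaluate successive powers at the divisors of 268:
183^1 ≡ 183 (mod 269)
183^2 ≡ 133 (mod 269)
183^4 ≡ 204 (mod 269)
183^67 ≡ 187 (mod 269)
183^134 ≡ 268 (mod 269)
183^268 ≡ 1 (mod 269) ✓
The smallest such exponent is 268, so the order of 183 is 268.

268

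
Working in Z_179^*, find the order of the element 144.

89

Since 144 ∈ (Z/179Z)^×, its order divides φ(179) = 179 − 1 = 178 = 2 · 89.
Divisors of 178: 1, 2, 89, 178.
Evaluate successive powers at the divisors of 178:
144^1 ≡ 144 (mod 179)
144^2 ≡ 151 (mod 179)
144^89 ≡ 1 (mod 179) ✓
The smallest such exponent is 89, so the order of 144 is 89.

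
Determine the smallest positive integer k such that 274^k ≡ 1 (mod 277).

138

The order of 274 must divide φ(277) = 277 − 1 = 276 = 2^2 · 3 · 23.
Divisors of 276: 1, 2, 3, 4, 6, 12, 23, 46, 69, 92, 138, 276.
Test each divisor d:
274^1 ≡ 274 (mod 277)
274^2 ≡ 9 (mod 277)
274^3 ≡ 250 (mod 277)
274^4 ≡ 81 (mod 277)
274^6 ≡ 175 (mod 277)
274^12 ≡ 155 (mod 277)
274^23 ≡ 117 (mod 277)
274^46 ≡ 116 (mod 277)
274^69 ≡ 276 (mod 277)
274^92 ≡ 160 (mod 277)
274^138 ≡ 1 (mod 277) ✓
Therefore the multiplicative order of 274 modulo 277 is 138.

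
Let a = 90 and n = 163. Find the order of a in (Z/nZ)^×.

The order of 90 must divide φ(163) = 163 − 1 = 162 = 2 · 3^4.
Divisors of 162: 1, 2, 3, 6, 9, 18, 27, 54, 81, 162.
Check 90^d mod 163 for each divisor in increasing order:
90^1 ≡ 90 (mod 163)
90^2 ≡ 113 (mod 163)
90^3 ≡ 64 (mod 163)
90^6 ≡ 21 (mod 163)
90^9 ≡ 40 (mod 163)
90^18 ≡ 133 (mod 163)
90^27 ≡ 104 (mod 163)
90^54 ≡ 58 (mod 163)
90^81 ≡ 1 (mod 163) ✓
Hence ord(90) = 81.

81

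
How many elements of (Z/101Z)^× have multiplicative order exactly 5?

4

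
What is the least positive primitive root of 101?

2

φ(101) = 101 − 1 = 100 = 2^2 · 5^2.
g is a primitive root iff g^(100/q) ≢ 1 (mod 101) for each prime q ∈ {2, 5}.
g = 2: 2^50 ≡ 100; 2^20 ≡ 95 — none is 1, so 2 is a primitive root.
Hence the least primitive root of 101 is 2.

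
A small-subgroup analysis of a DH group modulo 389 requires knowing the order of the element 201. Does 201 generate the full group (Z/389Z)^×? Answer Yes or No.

Yes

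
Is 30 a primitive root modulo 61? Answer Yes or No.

φ(61) = 61 − 1 = 60 = 2^2 · 3 · 5.
It suffices to check that the order of 30 is not a proper divisor of 60: compute 30^(60/q) for q ∈ {2, 3, 5}.
30^30 ≡ 60 (mod 61)  [q = 2: ≢ 1 ✓]
30^20 ≡ 13 (mod 61)  [q = 3: ≢ 1 ✓]
30^12 ≡ 34 (mod 61)  [q = 5: ≢ 1 ✓]
All checks pass, so 30 has order 60 and is a primitive root modulo 61.

Yes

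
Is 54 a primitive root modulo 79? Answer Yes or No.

Yes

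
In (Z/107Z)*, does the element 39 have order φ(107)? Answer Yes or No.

No

φ(107) = 107 − 1 = 106 = 2 · 53.
Test 39^(106/q) mod 107 for each prime factor q of 106:
39^53 ≡ 1 (mod 107)  [q = 2: ≡ 1 ✗]
39^2 ≡ 23 (mod 107)  [q = 53: ≢ 1 ✓]
The check at q = 2 fails, so 39 generates a proper subgroup.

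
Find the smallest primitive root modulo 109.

6

φ(109) = 109 − 1 = 108 = 2^2 · 3^3.
g is a primitive root iff g^(108/q) ≢ 1 (mod 109) for each prime q ∈ {2, 3}.
g = 2: 2^54 ≡ 108; 2^36 ≡ 1 — hits 1, so not a primitive root.
g = 3: 3^54 ≡ 1 — hits 1, so not a primitive root.
g = 4: 4^54 ≡ 1 — hits 1, so not a primitive root.
g = 5: 5^54 ≡ 1 — hits 1, so not a primitive root.
g = 6: 6^54 ≡ 108; 6^36 ≡ 63 — none is 1, so 6 is a primitive root.
Hence the least primitive root of 109 is 6.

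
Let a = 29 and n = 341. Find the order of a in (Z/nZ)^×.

10

The order of 29 must divide φ(341) = φ(11·31) = (11−1)·(31−1) = 10·30 = 300 = 2^2 · 3 · 5^2.
Divisors of 300: 1, 2, 3, 4, 5, 6, 10, 12, 15, 20, 25, 30, 50, 60, 75, 100, 150, 300.
Evaluate successive powers at the divisors of 300:
29^1 ≡ 29
29^2 ≡ 159
29^3 ≡ 178
29^4 ≡ 47
29^5 ≡ 340
29^6 ≡ 312
29^10 ≡ 1
Therefore the multiplicative order of 29 modulo 341 is 10.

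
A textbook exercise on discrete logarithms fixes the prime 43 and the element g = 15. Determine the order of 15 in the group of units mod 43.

21

Since 15 ∈ (Z/43Z)^×, its order divides φ(43) = 43 − 1 = 42 = 2 · 3 · 7.
Divisors of 42: 1, 2, 3, 6, 7, 14, 21, 42.
Test each divisor d:
15^1 ≡ 15
15^2 ≡ 10
15^3 ≡ 21
15^6 ≡ 11
15^7 ≡ 36
15^14 ≡ 6
15^21 ≡ 1
So ord_43(15) = 21.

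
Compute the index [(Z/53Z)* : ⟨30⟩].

13

Since 30 ∈ (Z/53Z)^×, its order divides φ(53) = 53 − 1 = 52 = 2^2 · 13.
Divisors of 52: 1, 2, 4, 13, 26, 52.
Evaluate successive powers at the divisors of 52:
30^1 ≡ 30 (mod 53)
30^2 ≡ 52 (mod 53)
30^4 ≡ 1 (mod 53) ✓
So ord_53(30) = 4, hence |⟨30⟩| = 4.
[(Z/53Z)^× : ⟨30⟩] = 52/4 = 13.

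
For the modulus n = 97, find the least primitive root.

5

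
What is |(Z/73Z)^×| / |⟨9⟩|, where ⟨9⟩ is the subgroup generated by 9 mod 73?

By Lagrange's theorem, ord_73(9) divides φ(73) = 73 − 1 = 72 = 2^3 · 3^2.
Divisors of 72: 1, 2, 3, 4, 6, 8, 9, 12, 18, 24, 36, 72.
Evaluate successive powers at the divisors of 72:
9^1 ≡ 9 (mod 73)
9^2 ≡ 8 (mod 73)
9^3 ≡ 72 (mod 73)
9^4 ≡ 64 (mod 73)
9^6 ≡ 1 (mod 73) ✓
The order of 9 is 6, so the subgroup it generates has 6 elements.
[(Z/73Z)^× : ⟨9⟩] = 72/6 = 12.

12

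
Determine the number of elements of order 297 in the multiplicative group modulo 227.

0

φ(227) = 227 − 1 = 226 = 2 · 113.
Since (Z/227Z)^× is cyclic of order 226, the number of elements of order d is φ(d) when d | 226 and 0 otherwise.
Since 297 ∤ 226, the count is 0.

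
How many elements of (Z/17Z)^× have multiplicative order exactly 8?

φ(17) = 17 − 1 = 16 = 2^4.
(Z/17Z)^× is cyclic (|G| = 16); a cyclic group of order m has exactly φ(d) elements of each order d | m, and none otherwise.
8 = 2^3 divides 16, and φ(8) = 4.

4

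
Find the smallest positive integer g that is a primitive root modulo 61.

φ(61) = 61 − 1 = 60 = 2^2 · 3 · 5.
Test candidates g = 2, 3, … against the prime factors q ∈ {2, 3, 5} of φ(61): g is a generator iff g^(60/q) ≢ 1 for every such q.
g = 2: 2^30 ≡ 60; 2^20 ≡ 47; 2^12 ≡ 9 — none is 1, so 2 is a primitive root.
The smallest primitive root modulo 61 is 2.

2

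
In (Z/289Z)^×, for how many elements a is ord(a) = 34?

φ(289) = φ(17^2) = 17·(17−1) = 272 = 2^4 · 17.
(Z/289Z)^× is cyclic (|G| = 272); a cyclic group of order m has exactly φ(d) elements of each order d | m, and none otherwise.
34 = 2 · 17 divides 272, and φ(34) = 16.

16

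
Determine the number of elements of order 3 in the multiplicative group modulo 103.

2

φ(103) = 103 − 1 = 102 = 2 · 3 · 17.
Since (Z/103Z)^× is cyclic of order 102, the number of elements of order d is φ(d) when d | 102 and 0 otherwise.
3 | 102, and φ(3) = 3 − 1 = 2.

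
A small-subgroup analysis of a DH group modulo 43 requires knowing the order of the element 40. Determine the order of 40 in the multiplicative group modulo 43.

21

The order of 40 must divide φ(43) = 43 − 1 = 42 = 2 · 3 · 7.
Divisors of 42: 1, 2, 3, 6, 7, 14, 21, 42.
Check 40^d mod 43 for each divisor in increasing order:
40^1 ≡ 40 (mod 43)
40^2 ≡ 9 (mod 43)
40^3 ≡ 16 (mod 43)
40^6 ≡ 41 (mod 43)
40^7 ≡ 6 (mod 43)
40^14 ≡ 36 (mod 43)
40^21 ≡ 1 (mod 43) ✓
Hence ord(40) = 21.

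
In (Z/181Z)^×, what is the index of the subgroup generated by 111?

Since 111 ∈ (Z/181Z)^×, its order divides φ(181) = 181 − 1 = 180 = 2^2 · 3^2 · 5.
Divisors of 180: 1, 2, 3, 4, 5, 6, 9, 10, 12, 15, 18, 20, 30, 36, 45, 60, 90, 180.
Compute 111^d (mod 181) for the divisors d until we hit 1:
111^1 ≡ 111
111^2 ≡ 13
111^3 ≡ 176
111^4 ≡ 169
111^5 ≡ 116
111^6 ≡ 25
111^9 ≡ 56
111^10 ≡ 62
111^12 ≡ 82
111^15 ≡ 133
111^18 ≡ 59
111^20 ≡ 43
111^30 ≡ 132
111^36 ≡ 42
111^45 ≡ 180
111^60 ≡ 48
111^90 ≡ 1
So ord_181(111) = 90, hence |⟨111⟩| = 90.
Index = |(Z/181Z)^×| / |⟨111⟩| = 180 / 90 = 2.

2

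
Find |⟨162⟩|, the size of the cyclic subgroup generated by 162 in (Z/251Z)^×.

250

The order of 162 must divide φ(251) = 251 − 1 = 250 = 2 · 5^3.
Divisors of 250: 1, 2, 5, 10, 25, 50, 125, 250.
Evaluate successive powers at the divisors of 250:
162^1 ≡ 162
162^2 ≡ 140
162^5 ≡ 50
162^10 ≡ 241
162^25 ≡ 231
162^50 ≡ 149
162^125 ≡ 250
162^250 ≡ 1
The smallest such exponent is 250, so the order of 162 is 250.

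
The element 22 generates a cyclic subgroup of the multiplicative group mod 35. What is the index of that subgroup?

6

The order of 22 must divide φ(35) = φ(5·7) = (5−1)·(7−1) = 4·6 = 24 = 2^3 · 3.
Divisors of 24: 1, 2, 3, 4, 6, 8, 12, 24.
Check 22^d mod 35 for each divisor in increasing order:
22^1 ≡ 22 (mod 35)
22^2 ≡ 29 (mod 35)
22^3 ≡ 8 (mod 35)
22^4 ≡ 1 (mod 35) ✓
So ord_35(22) = 4, hence |⟨22⟩| = 4.
The index is φ(35) / ord(22) = 24 / 4 = 6.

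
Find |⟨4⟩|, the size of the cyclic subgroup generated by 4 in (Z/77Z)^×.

15

By Lagrange's theorem, ord_77(4) divides φ(77) = φ(7·11) = (7−1)·(11−1) = 6·10 = 60 = 2^2 · 3 · 5.
Divisors of 60: 1, 2, 3, 4, 5, 6, 10, 12, 15, 20, 30, 60.
Evaluate successive powers at the divisors of 60:
4^1 ≡ 4
4^2 ≡ 16
4^3 ≡ 64
4^4 ≡ 25
4^5 ≡ 23
4^6 ≡ 15
4^10 ≡ 67
4^12 ≡ 71
4^15 ≡ 1
Hence ord(4) = 15.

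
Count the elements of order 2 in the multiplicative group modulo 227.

1

φ(227) = 227 − 1 = 226 = 2 · 113.
Since (Z/227Z)^× is cyclic of order 226, the number of elements of order d is φ(d) when d | 226 and 0 otherwise.
2 | 226, and φ(2) = 2 − 1 = 1.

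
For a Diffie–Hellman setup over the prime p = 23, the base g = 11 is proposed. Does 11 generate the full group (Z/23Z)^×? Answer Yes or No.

Yes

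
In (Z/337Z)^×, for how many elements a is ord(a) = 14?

φ(337) = 337 − 1 = 336 = 2^4 · 3 · 7.
(Z/337Z)^× is cyclic (|G| = 336); a cyclic group of order m has exactly φ(d) elements of each order d | m, and none otherwise.
14 = 2 · 7 divides 336, and φ(14) = 6.

6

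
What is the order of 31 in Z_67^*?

66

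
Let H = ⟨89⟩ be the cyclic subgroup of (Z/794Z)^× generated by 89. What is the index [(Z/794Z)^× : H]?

1

ord(89) | φ(794) = φ(2)·φ(397) = 1·396 = 396 = 2^2 · 3^2 · 11.
Divisors of 396: 1, 2, 3, 4, 6, 9, 11, 12, 18, 22, 33, 36, 44, 66, 99, 132, 198, 396.
Evaluate successive powers at the divisors of 396:
89^1 ≡ 89
89^2 ≡ 775
89^3 ≡ 691
89^4 ≡ 361
89^6 ≡ 287
89^9 ≡ 611
89^11 ≡ 301
89^12 ≡ 587
89^18 ≡ 141
89^22 ≡ 85
89^33 ≡ 177
89^36 ≡ 31
89^44 ≡ 79
89^66 ≡ 363
89^99 ≡ 731
89^132 ≡ 759
89^198 ≡ 793
89^396 ≡ 1
Thus |⟨89⟩| = ord(89) = 396.
[(Z/794Z)^× : ⟨89⟩] = 396/396 = 1.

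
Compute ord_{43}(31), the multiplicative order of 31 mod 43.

ord(31) | φ(43) = 43 − 1 = 42 = 2 · 3 · 7.
Divisors of 42: 1, 2, 3, 6, 7, 14, 21, 42.
Test each divisor d:
31^1 ≡ 31 (mod 43)
31^2 ≡ 15 (mod 43)
31^3 ≡ 35 (mod 43)
31^6 ≡ 21 (mod 43)
31^7 ≡ 6 (mod 43)
31^14 ≡ 36 (mod 43)
31^21 ≡ 1 (mod 43) ✓
So ord_43(31) = 21.

21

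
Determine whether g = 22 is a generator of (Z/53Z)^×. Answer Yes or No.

Yes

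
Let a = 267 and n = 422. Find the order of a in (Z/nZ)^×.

Since 267 ∈ (Z/422Z)^×, its order divides φ(422) = φ(2)·φ(211) = 1·210 = 210 = 2 · 3 · 5 · 7.
Divisors of 210: 1, 2, 3, 5, 6, 7, 10, 14, 15, 21, 30, 35, 42, 70, 105, 210.
Check 267^d mod 422 for each divisor in increasing order:
267^1 ≡ 267 (mod 422)
267^2 ≡ 393 (mod 422)
267^3 ≡ 275 (mod 422)
267^5 ≡ 43 (mod 422)
267^6 ≡ 87 (mod 422)
267^7 ≡ 19 (mod 422)
267^10 ≡ 161 (mod 422)
267^14 ≡ 361 (mod 422)
267^15 ≡ 171 (mod 422)
267^21 ≡ 107 (mod 422)
267^30 ≡ 123 (mod 422)
267^35 ≡ 225 (mod 422)
267^42 ≡ 55 (mod 422)
267^70 ≡ 407 (mod 422)
267^105 ≡ 1 (mod 422) ✓
The smallest such exponent is 105, so the order of 267 is 105.

105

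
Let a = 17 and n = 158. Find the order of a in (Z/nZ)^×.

ord(17) | φ(158) = φ(2)·φ(79) = 1·78 = 78 = 2 · 3 · 13.
Divisors of 78: 1, 2, 3, 6, 13, 26, 39, 78.
Test each divisor d:
17^1 ≡ 17 (mod 158)
17^2 ≡ 131 (mod 158)
17^3 ≡ 15 (mod 158)
17^6 ≡ 67 (mod 158)
17^13 ≡ 157 (mod 158)
17^26 ≡ 1 (mod 158) ✓
The smallest such exponent is 26, so the order of 17 is 26.

26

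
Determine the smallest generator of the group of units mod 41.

6

φ(41) = 41 − 1 = 40 = 2^3 · 5.
g is a primitive root iff g^(40/q) ≢ 1 (mod 41) for each prime q ∈ {2, 5}.
g = 2: 2^20 ≡ 1 — hits 1, so not a primitive root.
g = 3: 3^20 ≡ 40; 3^8 ≡ 1 — hits 1, so not a primitive root.
g = 4: 4^20 ≡ 1 — hits 1, so not a primitive root.
g = 5: 5^20 ≡ 1 — hits 1, so not a primitive root.
g = 6: 6^20 ≡ 40; 6^8 ≡ 10 — none is 1, so 6 is a primitive root.
Hence the least primitive root of 41 is 6.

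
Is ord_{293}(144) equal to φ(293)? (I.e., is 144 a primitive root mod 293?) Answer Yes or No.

No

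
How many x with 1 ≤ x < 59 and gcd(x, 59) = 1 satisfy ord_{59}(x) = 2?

φ(59) = 59 − 1 = 58 = 2 · 29.
In a cyclic group of order 58, there are φ(d) elements of order d for each divisor d of 58, and zero for non-divisors.
2 | 58, and φ(2) = 2 − 1 = 1.

1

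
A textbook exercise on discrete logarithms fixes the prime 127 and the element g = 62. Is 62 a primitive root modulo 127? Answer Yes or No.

No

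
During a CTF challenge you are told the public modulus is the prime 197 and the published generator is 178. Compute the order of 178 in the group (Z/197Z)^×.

ord(178) | φ(197) = 197 − 1 = 196 = 2^2 · 7^2.
Divisors of 196: 1, 2, 4, 7, 14, 28, 49, 98, 196.
Evaluate successive powers at the divisors of 196:
178^1 ≡ 178 (mod 197)
178^2 ≡ 164 (mod 197)
178^4 ≡ 104 (mod 197)
178^7 ≡ 1 (mod 197) ✓
So ord_197(178) = 7.

7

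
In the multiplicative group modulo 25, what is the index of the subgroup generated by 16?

4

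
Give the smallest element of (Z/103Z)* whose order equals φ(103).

5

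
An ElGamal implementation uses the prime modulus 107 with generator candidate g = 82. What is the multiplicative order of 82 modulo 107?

106

The order of 82 must divide φ(107) = 107 − 1 = 106 = 2 · 53.
Divisors of 106: 1, 2, 53, 106.
Test each divisor d:
82^1 ≡ 82
82^2 ≡ 90
82^53 ≡ 106
82^106 ≡ 1
Therefore the multiplicative order of 82 modulo 107 is 106.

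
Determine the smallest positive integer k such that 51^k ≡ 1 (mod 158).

Since 51 ∈ (Z/158Z)^×, its order divides φ(158) = φ(2)·φ(79) = 1·78 = 78 = 2 · 3 · 13.
Divisors of 78: 1, 2, 3, 6, 13, 26, 39, 78.
Evaluate successive powers at the divisors of 78:
51^1 ≡ 51
51^2 ≡ 73
51^3 ≡ 89
51^6 ≡ 21
51^13 ≡ 55
51^26 ≡ 23
51^39 ≡ 1
The smallest such exponent is 39, so the order of 51 is 39.

39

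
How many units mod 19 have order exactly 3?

2

φ(19) = 19 − 1 = 18 = 2 · 3^2.
Since (Z/19Z)^× is cyclic of order 18, the number of elements of order d is φ(d) when d | 18 and 0 otherwise.
3 | 18, and φ(3) = 3 − 1 = 2.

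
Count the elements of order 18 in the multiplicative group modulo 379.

6

φ(379) = 379 − 1 = 378 = 2 · 3^3 · 7.
(Z/379Z)^× is cyclic (|G| = 378); a cyclic group of order m has exactly φ(d) elements of each order d | m, and none otherwise.
18 = 2 · 3^2 divides 378, and φ(18) = 6.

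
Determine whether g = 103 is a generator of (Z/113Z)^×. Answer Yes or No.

Yes

φ(113) = 113 − 1 = 112 = 2^4 · 7.
It suffices to check that the order of 103 is not a proper divisor of 112: compute 103^(112/q) for q ∈ {2, 7}.
103^56 ≡ 112 (mod 113)  [q = 2: ≢ 1 ✓]
103^16 ≡ 106 (mod 113)  [q = 7: ≢ 1 ✓]
Every test exponent gives a nontrivial residue, hence 103 generates the full group.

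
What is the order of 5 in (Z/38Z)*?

By Lagrange's theorem, ord_38(5) divides φ(38) = φ(2)·φ(19) = 1·18 = 18 = 2 · 3^2.
Divisors of 18: 1, 2, 3, 6, 9, 18.
Evaluate successive powers at the divisors of 18:
5^1 ≡ 5 (mod 38)
5^2 ≡ 25 (mod 38)
5^3 ≡ 11 (mod 38)
5^6 ≡ 7 (mod 38)
5^9 ≡ 1 (mod 38) ✓
Hence ord(5) = 9.

9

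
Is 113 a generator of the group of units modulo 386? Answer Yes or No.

φ(386) = φ(2)·φ(193) = 1·192 = 192 = 2^6 · 3.
It suffices to check that the order of 113 is not a proper divisor of 192: compute 113^(192/q) for q ∈ {2, 3}.
113^96 ≡ 385 (mod 386)  [q = 2: ≢ 1 ✓]
113^64 ≡ 301 (mod 386)  [q = 3: ≢ 1 ✓]
All checks pass, so 113 has order 192 and is a primitive root modulo 386.

Yes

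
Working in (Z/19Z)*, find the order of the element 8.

The order of 8 must divide φ(19) = 19 − 1 = 18 = 2 · 3^2.
Divisors of 18: 1, 2, 3, 6, 9, 18.
Check 8^d mod 19 for each divisor in increasing order:
8^1 ≡ 8
8^2 ≡ 7
8^3 ≡ 18
8^6 ≡ 1
Therefore the multiplicative order of 8 modulo 19 is 6.

6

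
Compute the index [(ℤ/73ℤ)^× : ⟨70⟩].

6

Since 70 ∈ (Z/73Z)^×, its order divides φ(73) = 73 − 1 = 72 = 2^3 · 3^2.
Divisors of 72: 1, 2, 3, 4, 6, 8, 9, 12, 18, 24, 36, 72.
Compute 70^d (mod 73) for the divisors d until we hit 1:
70^1 ≡ 70
70^2 ≡ 9
70^3 ≡ 46
70^4 ≡ 8
70^6 ≡ 72
70^8 ≡ 64
70^9 ≡ 27
70^12 ≡ 1
The order of 70 is 12, so the subgroup it generates has 12 elements.
[(Z/73Z)^× : ⟨70⟩] = 72/12 = 6.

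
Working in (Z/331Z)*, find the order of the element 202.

By Lagrange's theorem, ord_331(202) divides φ(331) = 331 − 1 = 330 = 2 · 3 · 5 · 11.
Divisors of 330: 1, 2, 3, 5, 6, 10, 11, 15, 22, 30, 33, 55, 66, 110, 165, 330.
Compute 202^d (mod 331) for the divisors d until we hit 1:
202^1 ≡ 202 (mod 331)
202^2 ≡ 91 (mod 331)
202^3 ≡ 177 (mod 331)
202^5 ≡ 219 (mod 331)
202^6 ≡ 215 (mod 331)
202^10 ≡ 297 (mod 331)
202^11 ≡ 83 (mod 331)
202^15 ≡ 167 (mod 331)
202^22 ≡ 269 (mod 331)
202^30 ≡ 85 (mod 331)
202^33 ≡ 150 (mod 331)
202^55 ≡ 299 (mod 331)
202^66 ≡ 323 (mod 331)
202^110 ≡ 31 (mod 331)
202^165 ≡ 1 (mod 331) ✓
Hence ord(202) = 165.

165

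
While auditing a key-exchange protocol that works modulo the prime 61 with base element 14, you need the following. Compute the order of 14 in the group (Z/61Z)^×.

6

The order of 14 must divide φ(61) = 61 − 1 = 60 = 2^2 · 3 · 5.
Divisors of 60: 1, 2, 3, 4, 5, 6, 10, 12, 15, 20, 30, 60.
Check 14^d mod 61 for each divisor in increasing order:
14^1 ≡ 14
14^2 ≡ 13
14^3 ≡ 60
14^4 ≡ 47
14^5 ≡ 48
14^6 ≡ 1
Hence ord(14) = 6.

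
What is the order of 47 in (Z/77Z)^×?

30

ord(47) | φ(77) = φ(7·11) = (7−1)·(11−1) = 6·10 = 60 = 2^2 · 3 · 5.
Divisors of 60: 1, 2, 3, 4, 5, 6, 10, 12, 15, 20, 30, 60.
Test each divisor d:
47^1 ≡ 47 (mod 77)
47^2 ≡ 53 (mod 77)
47^3 ≡ 27 (mod 77)
47^4 ≡ 37 (mod 77)
47^5 ≡ 45 (mod 77)
47^6 ≡ 36 (mod 77)
47^10 ≡ 23 (mod 77)
47^12 ≡ 64 (mod 77)
47^15 ≡ 34 (mod 77)
47^20 ≡ 67 (mod 77)
47^30 ≡ 1 (mod 77) ✓
Hence ord(47) = 30.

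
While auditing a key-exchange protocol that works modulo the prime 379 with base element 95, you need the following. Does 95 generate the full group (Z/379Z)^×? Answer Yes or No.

No

φ(379) = 379 − 1 = 378 = 2 · 3^3 · 7.
95 is a primitive root mod 379 iff 95^(φ(379)/q) ≢ 1 for every prime q | φ(379), i.e. q ∈ {2, 3, 7}.
95^189 ≡ 1 (mod 379)  [q = 2: ≡ 1 ✗]
95^126 ≡ 327 (mod 379)  [q = 3: ≢ 1 ✓]
95^54 ≡ 119 (mod 379)  [q = 7: ≢ 1 ✓]
The check at q = 2 fails, so 95 generates a proper subgroup.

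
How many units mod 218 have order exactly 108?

36

φ(218) = φ(2)·φ(109) = 1·108 = 108 = 2^2 · 3^3.
In a cyclic group of order 108, there are φ(d) elements of order d for each divisor d of 108, and zero for non-divisors.
108 = 2^2 · 3^3 divides 108, and φ(108) = 36.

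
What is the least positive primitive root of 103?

φ(103) = 103 − 1 = 102 = 2 · 3 · 17.
g is a primitive root iff g^(102/q) ≢ 1 (mod 103) for each prime q ∈ {2, 3, 17}.
g = 2: 2^51 ≡ 1 — hits 1, so not a primitive root.
g = 3: 3^51 ≡ 102; 3^34 ≡ 1 — hits 1, so not a primitive root.
g = 4: 4^51 ≡ 1 — hits 1, so not a primitive root.
g = 5: 5^51 ≡ 102; 5^34 ≡ 56; 5^6 ≡ 72 — none is 1, so 5 is a primitive root.
The smallest primitive root modulo 103 is 5.

5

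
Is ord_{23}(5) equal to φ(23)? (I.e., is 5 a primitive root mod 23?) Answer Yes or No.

φ(23) = 23 − 1 = 22 = 2 · 11.
It suffices to check that the order of 5 is not a proper divisor of 22: compute 5^(22/q) for q ∈ {2, 11}.
5^11 ≡ 22 (mod 23)  [q = 2: ≢ 1 ✓]
5^2 ≡ 2 (mod 23)  [q = 11: ≢ 1 ✓]
None equal 1, so ord_23(5) = 22: 5 is a primitive root.

Yes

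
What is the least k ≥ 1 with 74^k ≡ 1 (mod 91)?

3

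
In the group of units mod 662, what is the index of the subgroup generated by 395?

The order of 395 must divide φ(662) = φ(2)·φ(331) = 1·330 = 330 = 2 · 3 · 5 · 11.
Divisors of 330: 1, 2, 3, 5, 6, 10, 11, 15, 22, 30, 33, 55, 66, 110, 165, 330.
Check 395^d mod 662 for each divisor in increasing order:
395^1 ≡ 395
395^2 ≡ 455
395^3 ≡ 323
395^5 ≡ 1
So ord_662(395) = 5, hence |⟨395⟩| = 5.
The index is φ(662) / ord(395) = 330 / 5 = 66.

66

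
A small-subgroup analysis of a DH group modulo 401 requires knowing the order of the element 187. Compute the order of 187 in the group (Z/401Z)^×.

400

ord(187) | φ(401) = 401 − 1 = 400 = 2^4 · 5^2.
Divisors of 400: 1, 2, 4, 5, 8, 10, 16, 20, 25, 40, 50, 80, 100, 200, 400.
Check 187^d mod 401 for each divisor in increasing order:
187^1 ≡ 187
187^2 ≡ 82
187^4 ≡ 308
187^5 ≡ 253
187^8 ≡ 228
187^10 ≡ 250
187^16 ≡ 255
187^20 ≡ 345
187^25 ≡ 268
187^40 ≡ 329
187^50 ≡ 45
187^80 ≡ 372
187^100 ≡ 20
187^200 ≡ 400
187^400 ≡ 1
So ord_401(187) = 400.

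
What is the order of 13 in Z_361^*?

342

ord(13) | φ(361) = φ(19^2) = 19·(19−1) = 342 = 2 · 3^2 · 19.
Divisors of 342: 1, 2, 3, 6, 9, 18, 19, 38, 57, 114, 171, 342.
Test each divisor d:
13^1 ≡ 13 (mod 361)
13^2 ≡ 169 (mod 361)
13^3 ≡ 31 (mod 361)
13^6 ≡ 239 (mod 361)
13^9 ≡ 189 (mod 361)
13^18 ≡ 343 (mod 361)
13^19 ≡ 127 (mod 361)
13^38 ≡ 245 (mod 361)
13^57 ≡ 69 (mod 361)
13^114 ≡ 68 (mod 361)
13^171 ≡ 360 (mod 361)
13^342 ≡ 1 (mod 361) ✓
The smallest such exponent is 342, so the order of 13 is 342.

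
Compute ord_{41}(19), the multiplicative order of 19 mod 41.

40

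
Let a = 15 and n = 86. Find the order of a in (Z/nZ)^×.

21

By Lagrange's theorem, ord_86(15) divides φ(86) = φ(2)·φ(43) = 1·42 = 42 = 2 · 3 · 7.
Divisors of 42: 1, 2, 3, 6, 7, 14, 21, 42.
Check 15^d mod 86 for each divisor in increasing order:
15^1 ≡ 15 (mod 86)
15^2 ≡ 53 (mod 86)
15^3 ≡ 21 (mod 86)
15^6 ≡ 11 (mod 86)
15^7 ≡ 79 (mod 86)
15^14 ≡ 49 (mod 86)
15^21 ≡ 1 (mod 86) ✓
So ord_86(15) = 21.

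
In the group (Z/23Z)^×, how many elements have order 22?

10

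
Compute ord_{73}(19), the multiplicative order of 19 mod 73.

36

Since 19 ∈ (Z/73Z)^×, its order divides φ(73) = 73 − 1 = 72 = 2^3 · 3^2.
Divisors of 72: 1, 2, 3, 4, 6, 8, 9, 12, 18, 24, 36, 72.
Evaluate successive powers at the divisors of 72:
19^1 ≡ 19
19^2 ≡ 69
19^3 ≡ 70
19^4 ≡ 16
19^6 ≡ 9
19^8 ≡ 37
19^9 ≡ 46
19^12 ≡ 8
19^18 ≡ 72
19^24 ≡ 64
19^36 ≡ 1
Therefore the multiplicative order of 19 modulo 73 is 36.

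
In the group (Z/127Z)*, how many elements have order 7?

φ(127) = 127 − 1 = 126 = 2 · 3^2 · 7.
Since (Z/127Z)^× is cyclic of order 126, the number of elements of order d is φ(d) when d | 126 and 0 otherwise.
7 | 126, and φ(7) = 7 − 1 = 6.

6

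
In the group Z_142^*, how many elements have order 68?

φ(142) = φ(2)·φ(71) = 1·70 = 70 = 2 · 5 · 7.
Since (Z/142Z)^× is cyclic of order 70, the number of elements of order d is φ(d) when d | 70 and 0 otherwise.
68 does not divide 70, so no element of (Z/142Z)^× has order 68.

0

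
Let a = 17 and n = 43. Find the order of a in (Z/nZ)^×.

21

ord(17) | φ(43) = 43 − 1 = 42 = 2 · 3 · 7.
Divisors of 42: 1, 2, 3, 6, 7, 14, 21, 42.
Evaluate successive powers at the divisors of 42:
17^1 ≡ 17 (mod 43)
17^2 ≡ 31 (mod 43)
17^3 ≡ 11 (mod 43)
17^6 ≡ 35 (mod 43)
17^7 ≡ 36 (mod 43)
17^14 ≡ 6 (mod 43)
17^21 ≡ 1 (mod 43) ✓
Therefore the multiplicative order of 17 modulo 43 is 21.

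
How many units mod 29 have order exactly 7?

φ(29) = 29 − 1 = 28 = 2^2 · 7.
(Z/29Z)^× is cyclic (|G| = 28); a cyclic group of order m has exactly φ(d) elements of each order d | m, and none otherwise.
7 | 28, and φ(7) = 7 − 1 = 6.

6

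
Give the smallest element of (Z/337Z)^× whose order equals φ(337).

10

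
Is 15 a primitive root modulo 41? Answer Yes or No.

Yes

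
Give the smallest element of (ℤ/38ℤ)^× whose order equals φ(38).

3

φ(38) = φ(2)·φ(19) = 1·18 = 18 = 2 · 3^2.
g is a primitive root iff g^(18/q) ≢ 1 (mod 38) for each prime q ∈ {2, 3}.
g = 2: gcd(2, 38) = 2 > 1, not a unit — skip.
g = 3: 3^9 ≡ 37; 3^6 ≡ 7 — none is 1, so 3 is a primitive root.
The smallest primitive root modulo 38 is 3.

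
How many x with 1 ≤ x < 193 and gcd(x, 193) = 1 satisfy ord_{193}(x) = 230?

0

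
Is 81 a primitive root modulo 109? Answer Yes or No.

No

φ(109) = 109 − 1 = 108 = 2^2 · 3^3.
An element g generates (Z/109Z)^× iff g^(108/q) ≢ 1 (mod 109) for each prime q ∈ {2, 3}.
81^54 ≡ 1 (mod 109)  [q = 2: ≡ 1 ✗]
81^36 ≡ 63 (mod 109)  [q = 3: ≢ 1 ✓]
The check at q = 2 fails, so 81 generates a proper subgroup.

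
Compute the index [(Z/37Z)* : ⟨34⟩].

4

Since 34 ∈ (Z/37Z)^×, its order divides φ(37) = 37 − 1 = 36 = 2^2 · 3^2.
Divisors of 36: 1, 2, 3, 4, 6, 9, 12, 18, 36.
Evaluate successive powers at the divisors of 36:
34^1 ≡ 34 (mod 37)
34^2 ≡ 9 (mod 37)
34^3 ≡ 10 (mod 37)
34^4 ≡ 7 (mod 37)
34^6 ≡ 26 (mod 37)
34^9 ≡ 1 (mod 37) ✓
The order of 34 is 9, so the subgroup it generates has 9 elements.
The index is φ(37) / ord(34) = 36 / 9 = 4.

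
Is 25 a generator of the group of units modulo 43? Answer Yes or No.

No

φ(43) = 43 − 1 = 42 = 2 · 3 · 7.
It suffices to check that the order of 25 is not a proper divisor of 42: compute 25^(42/q) for q ∈ {2, 3, 7}.
25^21 ≡ 1 (mod 43)  [q = 2: ≡ 1 ✗]
25^14 ≡ 6 (mod 43)  [q = 3: ≢ 1 ✓]
25^6 ≡ 41 (mod 43)  [q = 7: ≢ 1 ✓]
The check at q = 2 fails, so 25 generates a proper subgroup.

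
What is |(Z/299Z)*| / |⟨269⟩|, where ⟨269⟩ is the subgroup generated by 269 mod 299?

8

By Lagrange's theorem, ord_299(269) divides φ(299) = φ(13·23) = (13−1)·(23−1) = 12·22 = 264 = 2^3 · 3 · 11.
Divisors of 264: 1, 2, 3, 4, 6, 8, 11, 12, 22, 24, 33, 44, 66, 88, 132, 264.
Check 269^d mod 299 for each divisor in increasing order:
269^1 ≡ 269 (mod 299)
269^2 ≡ 3 (mod 299)
269^3 ≡ 209 (mod 299)
269^4 ≡ 9 (mod 299)
269^6 ≡ 27 (mod 299)
269^8 ≡ 81 (mod 299)
269^11 ≡ 185 (mod 299)
269^12 ≡ 131 (mod 299)
269^22 ≡ 139 (mod 299)
269^24 ≡ 118 (mod 299)
269^33 ≡ 1 (mod 299) ✓
So ord_299(269) = 33, hence |⟨269⟩| = 33.
Index = |(Z/299Z)^×| / |⟨269⟩| = 264 / 33 = 8.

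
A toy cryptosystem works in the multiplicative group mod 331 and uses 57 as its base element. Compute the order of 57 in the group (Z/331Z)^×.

22

By Lagrange's theorem, ord_331(57) divides φ(331) = 331 − 1 = 330 = 2 · 3 · 5 · 11.
Divisors of 330: 1, 2, 3, 5, 6, 10, 11, 15, 22, 30, 33, 55, 66, 110, 165, 330.
Check 57^d mod 331 for each divisor in increasing order:
57^1 ≡ 57 (mod 331)
57^2 ≡ 270 (mod 331)
57^3 ≡ 164 (mod 331)
57^5 ≡ 257 (mod 331)
57^6 ≡ 85 (mod 331)
57^10 ≡ 180 (mod 331)
57^11 ≡ 330 (mod 331)
57^15 ≡ 251 (mod 331)
57^22 ≡ 1 (mod 331) ✓
Hence ord(57) = 22.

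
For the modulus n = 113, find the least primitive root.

3

φ(113) = 113 − 1 = 112 = 2^4 · 7.
g is a primitive root iff g^(112/q) ≢ 1 (mod 113) for each prime q ∈ {2, 7}.
g = 2: 2^56 ≡ 1 — hits 1, so not a primitive root.
g = 3: 3^56 ≡ 112; 3^16 ≡ 49 — none is 1, so 3 is a primitive root.
Hence the least primitive root of 113 is 3.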